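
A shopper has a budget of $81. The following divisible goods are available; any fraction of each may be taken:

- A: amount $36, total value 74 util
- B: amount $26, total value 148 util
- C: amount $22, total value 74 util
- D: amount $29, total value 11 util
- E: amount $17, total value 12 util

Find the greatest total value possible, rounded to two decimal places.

Take in order of value per unit:
- B (148/26 per unit): all 26 → value 148, running total 148.00
- C (74/22 per unit): all 22 → value 74, running total 222.00
- A (74/36 per unit): 33 of 36 → value 33×74/36 = 67.8333, running total 289.83
Total 289.83.

289.83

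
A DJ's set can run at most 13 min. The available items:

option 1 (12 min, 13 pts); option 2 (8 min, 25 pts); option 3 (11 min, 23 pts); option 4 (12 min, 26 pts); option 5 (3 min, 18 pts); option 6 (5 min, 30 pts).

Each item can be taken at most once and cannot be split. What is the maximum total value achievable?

55 pts

Check high-value combinations within 13 min:
- option 2+option 6: duration 8+5=13, value 25+30=55
- option 5+option 6: duration 3+5=8, value 18+30=48
- option 2+option 5: duration 8+3=11, value 25+18=43
- option 6: duration 5, value 30
- option 4: duration 12, value 26
Best: 55 pts.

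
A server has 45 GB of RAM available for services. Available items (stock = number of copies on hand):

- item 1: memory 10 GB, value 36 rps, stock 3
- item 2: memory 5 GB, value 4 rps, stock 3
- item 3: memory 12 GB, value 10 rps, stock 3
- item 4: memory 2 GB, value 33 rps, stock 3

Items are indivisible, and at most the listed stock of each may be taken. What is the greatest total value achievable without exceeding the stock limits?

Top feasible selections:
- 3×item 1 + 1×item 2 + 3×item 4: memory 41, value 211
- 3×item 1 + 3×item 4: memory 36, value 207
Best: 211 rps.

211 rps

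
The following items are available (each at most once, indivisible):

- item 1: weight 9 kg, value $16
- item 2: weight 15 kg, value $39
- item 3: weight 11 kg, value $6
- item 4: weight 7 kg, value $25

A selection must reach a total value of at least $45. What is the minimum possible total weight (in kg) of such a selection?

Subsets with value ≥ 45, sorted by total weight:
- item 2+item 4: weight 22, value 64
- item 1+item 2: weight 24, value 55
- item 2+item 3: weight 26, value 45
Minimum weight: 22 kg.

22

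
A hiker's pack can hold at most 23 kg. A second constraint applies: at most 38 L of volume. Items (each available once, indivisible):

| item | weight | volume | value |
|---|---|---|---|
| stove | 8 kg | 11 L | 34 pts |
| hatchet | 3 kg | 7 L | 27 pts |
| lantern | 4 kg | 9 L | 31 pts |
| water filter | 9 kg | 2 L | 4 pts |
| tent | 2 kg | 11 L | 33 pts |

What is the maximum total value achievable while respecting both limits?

Feasible sets respecting both limits:
- stove+hatchet+lantern+tent: weight 17, volume 38, value 125
- stove+lantern+water filter+tent: weight 23, volume 33, value 102
- stove+lantern+tent: weight 14, volume 31, value 98
- stove+hatchet+water filter+tent: weight 22, volume 31, value 98
Best: 125 pts.

125 pts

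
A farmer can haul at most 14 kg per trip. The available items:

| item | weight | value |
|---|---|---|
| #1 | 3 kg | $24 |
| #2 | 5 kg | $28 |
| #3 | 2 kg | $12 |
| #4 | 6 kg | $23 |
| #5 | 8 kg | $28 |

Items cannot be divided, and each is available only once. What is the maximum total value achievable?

$75

This is a 0/1 knapsack; check combinations near the capacity.
- #1+#2+#4: weight 3+5+6=14, value 24+28+23=75
- #1+#2+#3: weight 3+5+2=10, value 24+28+12=64
- #1+#3+#5: weight 3+2+8=13, value 24+12+28=64
Best: $75.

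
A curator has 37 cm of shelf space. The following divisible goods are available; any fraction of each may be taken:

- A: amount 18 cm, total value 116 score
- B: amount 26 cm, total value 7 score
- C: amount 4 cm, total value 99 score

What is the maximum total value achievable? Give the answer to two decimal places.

219.04

Take in order of value per unit:
- C (99/4 per unit): all 4 → value 99, running total 99.00
- A (116/18 per unit): all 18 → value 116, running total 215.00
- B (7/26 per unit): 15 of 26 → value 15×7/26 = 4.0385, running total 219.04
Total 219.04.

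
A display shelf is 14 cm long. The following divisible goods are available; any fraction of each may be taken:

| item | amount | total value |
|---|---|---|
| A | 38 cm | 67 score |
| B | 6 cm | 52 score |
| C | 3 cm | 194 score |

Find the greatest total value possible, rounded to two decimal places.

Take in order of value per unit:
- C (194/3 per unit): all 3 → value 194, running total 194.00
- B (52/6 per unit): all 6 → value 52, running total 246.00
- A (67/38 per unit): 5 of 38 → value 5×67/38 = 8.8158, running total 254.82
Total 254.82.

254.82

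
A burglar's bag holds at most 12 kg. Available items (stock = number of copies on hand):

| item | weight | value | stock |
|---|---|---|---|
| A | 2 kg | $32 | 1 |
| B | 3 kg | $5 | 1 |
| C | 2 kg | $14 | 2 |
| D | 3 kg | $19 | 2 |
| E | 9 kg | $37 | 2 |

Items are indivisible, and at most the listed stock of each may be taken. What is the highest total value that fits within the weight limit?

$98

Best selections within weight 12 and stock limits:
- 1×A + 2×C + 2×D: weight 12, value 98
- 1×A + 1×C + 2×D: weight 10, value 84
- 1×A + 1×B + 2×C + 1×D: weight 12, value 84
Best: $98.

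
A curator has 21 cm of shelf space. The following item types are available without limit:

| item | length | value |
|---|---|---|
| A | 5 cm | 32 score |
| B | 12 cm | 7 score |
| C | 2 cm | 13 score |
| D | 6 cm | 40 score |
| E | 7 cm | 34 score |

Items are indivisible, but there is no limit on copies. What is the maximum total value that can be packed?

138 score

Best value-per-unit is D at 40/6; filling with it alone gives 3×40 = 120.
Optimal mix: 1×A + 2×C + 2×D → length 21, value 138.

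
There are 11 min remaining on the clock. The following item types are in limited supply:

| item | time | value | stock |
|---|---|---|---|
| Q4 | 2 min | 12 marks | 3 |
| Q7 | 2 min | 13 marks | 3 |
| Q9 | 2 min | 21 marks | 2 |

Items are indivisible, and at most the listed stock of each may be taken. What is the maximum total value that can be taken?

Best selections within time 11 and stock limits:
- 3×Q7 + 2×Q9: time 10, value 81
- 1×Q4 + 2×Q7 + 2×Q9: time 10, value 80
- 2×Q4 + 1×Q7 + 2×Q9: time 10, value 79
Best: 81 marks.

81 marks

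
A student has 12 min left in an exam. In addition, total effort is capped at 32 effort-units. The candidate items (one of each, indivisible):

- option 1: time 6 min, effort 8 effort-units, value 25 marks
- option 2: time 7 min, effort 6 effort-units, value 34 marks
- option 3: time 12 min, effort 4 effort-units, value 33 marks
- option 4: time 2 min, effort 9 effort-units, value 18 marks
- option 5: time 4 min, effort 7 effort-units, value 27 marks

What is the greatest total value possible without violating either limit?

Feasible sets respecting both limits:
- option 1+option 4+option 5: time 12, effort 24, value 70
- option 2+option 5: time 11, effort 13, value 61
- option 2+option 4: time 9, effort 15, value 52
- option 1+option 5: time 10, effort 15, value 52
Best: 70 marks.

70 marks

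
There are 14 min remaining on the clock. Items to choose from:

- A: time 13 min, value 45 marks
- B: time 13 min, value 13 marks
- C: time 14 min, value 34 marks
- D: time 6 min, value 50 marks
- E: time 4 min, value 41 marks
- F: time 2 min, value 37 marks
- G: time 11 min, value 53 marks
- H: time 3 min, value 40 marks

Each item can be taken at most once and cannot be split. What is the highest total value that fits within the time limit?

Check high-value combinations within 14 min:
- D+E+H: time 6+4+3=13, value 50+41+40=131
- D+E+F: time 6+4+2=12, value 50+41+37=128
- D+F+H: time 6+2+3=11, value 50+37+40=127
- E+F+H: time 4+2+3=9, value 41+37+40=118
Best: 131 marks.

131 marks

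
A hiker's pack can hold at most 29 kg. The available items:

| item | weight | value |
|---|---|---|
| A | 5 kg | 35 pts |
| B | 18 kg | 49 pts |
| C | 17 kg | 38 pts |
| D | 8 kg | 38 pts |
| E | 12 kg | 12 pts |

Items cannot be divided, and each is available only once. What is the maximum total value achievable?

This is a 0/1 knapsack; check combinations near the capacity.
- B+D: weight 18+8=26, value 49+38=87
- A+D+E: weight 5+8+12=25, value 35+38+12=85
- A+B: weight 5+18=23, value 35+49=84
- C+D: weight 17+8=25, value 38+38=76
- A+D: weight 5+8=13, value 35+38=73
Best: 87 pts.

87 pts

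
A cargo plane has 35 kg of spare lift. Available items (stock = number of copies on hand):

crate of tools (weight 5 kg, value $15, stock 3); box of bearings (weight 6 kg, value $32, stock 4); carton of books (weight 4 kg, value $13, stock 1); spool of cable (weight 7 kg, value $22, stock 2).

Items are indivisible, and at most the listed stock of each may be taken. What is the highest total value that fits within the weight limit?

Top feasible selections:
- 4×box of bearings + 1×carton of books + 1×spool of cable: weight 35, value 163
- 2×crate of tools + 4×box of bearings: weight 34, value 158
- 1×crate of tools + 4×box of bearings + 1×carton of books: weight 33, value 156
Best: $163.

$163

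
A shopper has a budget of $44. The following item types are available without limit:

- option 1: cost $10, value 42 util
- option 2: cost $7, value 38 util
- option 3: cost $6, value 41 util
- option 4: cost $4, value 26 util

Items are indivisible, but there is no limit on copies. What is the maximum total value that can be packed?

298 util

Best value-per-unit is option 3 at 41/6; filling with it alone gives 7×41 = 287.
Optimal mix: 6×option 3 + 2×option 4 → cost 44, value 298.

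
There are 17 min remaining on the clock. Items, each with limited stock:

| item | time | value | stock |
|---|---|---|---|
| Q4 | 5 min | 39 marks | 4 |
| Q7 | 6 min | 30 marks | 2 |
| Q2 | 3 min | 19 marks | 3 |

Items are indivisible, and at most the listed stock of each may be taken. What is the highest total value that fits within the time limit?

117 marks

Top feasible selections:
- 3×Q4: time 15, value 117
- 2×Q4 + 2×Q2: time 16, value 116
Best: 117 marks.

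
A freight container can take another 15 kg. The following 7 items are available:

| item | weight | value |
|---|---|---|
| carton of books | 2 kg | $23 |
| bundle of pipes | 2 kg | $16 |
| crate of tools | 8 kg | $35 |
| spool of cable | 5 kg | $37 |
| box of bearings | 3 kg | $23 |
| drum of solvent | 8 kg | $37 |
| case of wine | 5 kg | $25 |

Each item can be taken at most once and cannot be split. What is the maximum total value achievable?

$108

This is a 0/1 knapsack; check combinations near the capacity.
- carton of books+spool of cable+box of bearings+case of wine: weight 2+5+3+5=15, value 23+37+23+25=108
- carton of books+bundle of pipes+spool of cable+case of wine: weight 2+2+5+5=14, value 23+16+37+25=101
- bundle of pipes+spool of cable+box of bearings+case of wine: weight 2+5+3+5=15, value 16+37+23+25=101
Best: $108.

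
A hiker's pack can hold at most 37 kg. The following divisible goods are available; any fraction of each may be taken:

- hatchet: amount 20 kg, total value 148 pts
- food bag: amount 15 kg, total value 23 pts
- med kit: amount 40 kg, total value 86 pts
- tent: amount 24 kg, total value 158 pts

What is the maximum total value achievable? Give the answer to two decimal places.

Take in order of value per unit:
- hatchet (148/20 per unit): all 20 → value 148, running total 148.00
- tent (158/24 per unit): 17 of 24 → value 17×158/24 = 111.9167, running total 259.92
Total 259.92.

259.92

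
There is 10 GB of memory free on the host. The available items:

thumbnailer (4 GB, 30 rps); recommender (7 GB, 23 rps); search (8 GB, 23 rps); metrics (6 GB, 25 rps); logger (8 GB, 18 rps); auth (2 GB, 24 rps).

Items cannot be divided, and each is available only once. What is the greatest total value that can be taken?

Check high-value combinations within 10 GB:
- thumbnailer+metrics: memory 4+6=10, value 30+25=55
- thumbnailer+auth: memory 4+2=6, value 30+24=54
- metrics+auth: memory 6+2=8, value 25+24=49
- recommender+auth: memory 7+2=9, value 23+24=47
- search+auth: memory 8+2=10, value 23+24=47
Best: 55 rps.

55 rps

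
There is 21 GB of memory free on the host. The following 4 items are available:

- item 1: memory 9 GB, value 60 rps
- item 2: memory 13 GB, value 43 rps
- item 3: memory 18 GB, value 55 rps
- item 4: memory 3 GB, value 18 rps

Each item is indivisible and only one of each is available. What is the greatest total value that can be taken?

78 rps

Check high-value combinations within 21 GB:
- item 1+item 4: memory 9+3=12, value 60+18=78
- item 3+item 4: memory 18+3=21, value 55+18=73
- item 2+item 4: memory 13+3=16, value 43+18=61
- item 1: memory 9, value 60
Best: 78 rps.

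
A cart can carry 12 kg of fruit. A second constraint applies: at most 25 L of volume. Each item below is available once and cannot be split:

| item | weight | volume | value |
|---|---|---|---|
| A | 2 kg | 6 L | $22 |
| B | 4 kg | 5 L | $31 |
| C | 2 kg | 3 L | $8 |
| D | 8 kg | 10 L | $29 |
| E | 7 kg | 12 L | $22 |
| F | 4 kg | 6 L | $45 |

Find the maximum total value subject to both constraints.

$106

Feasible sets respecting both limits:
- A+B+C+F: weight 12, volume 20, value 106
- A+B+F: weight 10, volume 17, value 98
- B+C+F: weight 10, volume 14, value 84
Best: $106.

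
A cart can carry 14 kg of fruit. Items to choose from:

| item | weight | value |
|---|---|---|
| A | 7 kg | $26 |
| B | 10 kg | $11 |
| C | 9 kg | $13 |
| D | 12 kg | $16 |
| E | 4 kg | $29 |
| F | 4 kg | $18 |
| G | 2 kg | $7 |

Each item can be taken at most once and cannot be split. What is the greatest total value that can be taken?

This is a 0/1 knapsack; check combinations near the capacity.
- A+E+G: weight 7+4+2=13, value 26+29+7=62
- A+E: weight 7+4=11, value 26+29=55
- E+F+G: weight 4+4+2=10, value 29+18+7=54
- A+F+G: weight 7+4+2=13, value 26+18+7=51
Best: $62.

$62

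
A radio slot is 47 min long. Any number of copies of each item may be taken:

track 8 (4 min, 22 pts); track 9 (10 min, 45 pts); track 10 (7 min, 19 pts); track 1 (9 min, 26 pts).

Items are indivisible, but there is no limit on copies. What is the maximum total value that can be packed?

Best value-per-unit is track 8 at 22/4; filling with it alone gives 11×22 = 242.
Optimal mix: 9×track 8 + 1×track 9 → duration 46, value 243.

243 pts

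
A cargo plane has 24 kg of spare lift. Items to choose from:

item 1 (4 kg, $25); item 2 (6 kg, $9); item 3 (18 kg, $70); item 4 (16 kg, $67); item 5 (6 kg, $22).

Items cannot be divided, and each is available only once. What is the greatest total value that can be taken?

This is a 0/1 knapsack; check combinations near the capacity.
- item 1+item 3: weight 4+18=22, value 25+70=95
- item 1+item 4: weight 4+16=20, value 25+67=92
- item 3+item 5: weight 18+6=24, value 70+22=92
Best: $95.

$95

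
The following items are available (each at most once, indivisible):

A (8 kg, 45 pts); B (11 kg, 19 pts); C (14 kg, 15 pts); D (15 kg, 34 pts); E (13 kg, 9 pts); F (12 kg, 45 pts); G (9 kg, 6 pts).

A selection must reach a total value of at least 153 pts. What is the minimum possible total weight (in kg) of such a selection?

60

Subsets with value ≥ 153, sorted by total weight:
- A+B+C+D+F: weight 60, value 158
- A+B+D+E+F+G: weight 68, value 158
- A+B+C+D+F+G: weight 69, value 164
- A+C+D+E+F+G: weight 71, value 154
Minimum weight: 60 kg.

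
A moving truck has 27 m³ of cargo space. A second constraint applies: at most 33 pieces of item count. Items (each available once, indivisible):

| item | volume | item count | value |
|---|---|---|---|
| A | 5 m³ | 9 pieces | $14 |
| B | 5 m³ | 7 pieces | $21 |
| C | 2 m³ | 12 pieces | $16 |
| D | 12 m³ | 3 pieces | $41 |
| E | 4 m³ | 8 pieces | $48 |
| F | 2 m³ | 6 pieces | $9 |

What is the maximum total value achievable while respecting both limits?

$126

Feasible sets respecting both limits:
- B+C+D+E: volume 23, item count 30, value 126
- A+B+D+E: volume 26, item count 27, value 124
- A+C+D+E: volume 23, item count 32, value 119
- B+D+E+F: volume 23, item count 24, value 119
Best: $126.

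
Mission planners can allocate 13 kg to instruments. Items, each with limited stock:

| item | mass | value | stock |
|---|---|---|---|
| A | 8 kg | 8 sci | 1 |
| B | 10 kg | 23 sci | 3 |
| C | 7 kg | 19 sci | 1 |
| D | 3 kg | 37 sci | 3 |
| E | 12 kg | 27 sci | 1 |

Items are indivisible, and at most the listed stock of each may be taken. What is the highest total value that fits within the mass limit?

111 sci

Top feasible selections:
- 3×D: mass 9, value 111
- 1×C + 2×D: mass 13, value 93
- 2×D: mass 6, value 74
Best: 111 sci.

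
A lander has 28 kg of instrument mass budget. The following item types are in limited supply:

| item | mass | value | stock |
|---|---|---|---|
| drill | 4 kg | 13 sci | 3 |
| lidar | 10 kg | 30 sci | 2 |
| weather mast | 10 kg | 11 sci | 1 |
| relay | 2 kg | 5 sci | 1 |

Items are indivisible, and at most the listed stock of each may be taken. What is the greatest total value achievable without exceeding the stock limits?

86 sci

Best selections within mass 28 and stock limits:
- 2×drill + 2×lidar: mass 28, value 86
- 1×drill + 2×lidar + 1×relay: mass 26, value 78
- 3×drill + 1×lidar + 1×relay: mass 24, value 74
- 1×drill + 2×lidar: mass 24, value 73
Best: 86 sci.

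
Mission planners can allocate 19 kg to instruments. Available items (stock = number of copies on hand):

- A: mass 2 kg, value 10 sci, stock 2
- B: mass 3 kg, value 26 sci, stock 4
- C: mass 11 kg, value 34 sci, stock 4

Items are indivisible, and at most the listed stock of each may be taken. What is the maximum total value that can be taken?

Best selections within mass 19 and stock limits:
- 2×A + 4×B: mass 16, value 124
- 1×A + 4×B: mass 14, value 114
- 4×B: mass 12, value 104
- 2×A + 3×B: mass 13, value 98
Best: 124 sci.

124 sci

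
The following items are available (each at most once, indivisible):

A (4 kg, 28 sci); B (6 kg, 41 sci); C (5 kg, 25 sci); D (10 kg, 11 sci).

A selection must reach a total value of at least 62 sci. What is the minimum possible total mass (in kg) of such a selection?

10

Subsets with value ≥ 62, sorted by total mass:
- A+B: mass 10, value 69
- B+C: mass 11, value 66
- A+B+C: mass 15, value 94
Minimum mass: 10 kg.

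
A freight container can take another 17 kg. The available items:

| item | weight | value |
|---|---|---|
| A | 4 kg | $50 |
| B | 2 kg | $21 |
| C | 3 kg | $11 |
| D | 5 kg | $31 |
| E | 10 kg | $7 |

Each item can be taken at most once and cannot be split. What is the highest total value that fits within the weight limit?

$113

Check high-value combinations within 17 kg:
- A+B+C+D: weight 4+2+3+5=14, value 50+21+11+31=113
- A+B+D: weight 4+2+5=11, value 50+21+31=102
- A+C+D: weight 4+3+5=12, value 50+11+31=92
Best: $113.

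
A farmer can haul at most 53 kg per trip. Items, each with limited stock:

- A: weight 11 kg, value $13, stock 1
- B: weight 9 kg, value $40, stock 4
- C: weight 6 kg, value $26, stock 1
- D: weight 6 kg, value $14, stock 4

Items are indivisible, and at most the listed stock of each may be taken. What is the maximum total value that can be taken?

$200

Top feasible selections:
- 4×B + 1×C + 1×D: weight 48, value 200
- 1×A + 4×B + 1×C: weight 53, value 199
- 4×B + 2×D: weight 48, value 188
Best: $200.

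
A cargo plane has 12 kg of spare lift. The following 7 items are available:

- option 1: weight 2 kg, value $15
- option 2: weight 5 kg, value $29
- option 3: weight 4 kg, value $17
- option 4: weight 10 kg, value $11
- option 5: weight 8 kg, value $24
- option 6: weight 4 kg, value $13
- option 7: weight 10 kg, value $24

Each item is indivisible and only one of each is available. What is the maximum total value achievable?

$61

Check high-value combinations within 12 kg:
- option 1+option 2+option 3: weight 2+5+4=11, value 15+29+17=61
- option 1+option 2+option 6: weight 2+5+4=11, value 15+29+13=57
- option 2+option 3: weight 5+4=9, value 29+17=46
Best: $61.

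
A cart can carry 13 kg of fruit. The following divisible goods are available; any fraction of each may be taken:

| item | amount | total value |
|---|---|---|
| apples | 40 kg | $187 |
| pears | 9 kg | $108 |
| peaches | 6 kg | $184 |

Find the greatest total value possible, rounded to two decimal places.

Take in order of value per unit:
- peaches (184/6 per unit): all 6 → value 184, running total 184.00
- pears (108/9 per unit): 7 of 9 → value 7×108/9 = 84.0000, running total 268.00
Total 268.00.

268.00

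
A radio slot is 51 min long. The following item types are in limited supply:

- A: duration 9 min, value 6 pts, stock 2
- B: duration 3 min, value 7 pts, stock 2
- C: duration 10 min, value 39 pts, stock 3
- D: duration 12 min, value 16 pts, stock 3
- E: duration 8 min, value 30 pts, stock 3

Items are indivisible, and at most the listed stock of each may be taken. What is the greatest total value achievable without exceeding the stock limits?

184 pts

Top feasible selections:
- 1×B + 3×C + 2×E: duration 49, value 184
- 2×B + 2×C + 3×E: duration 50, value 182
- 3×C + 2×E: duration 46, value 177
Best: 184 pts.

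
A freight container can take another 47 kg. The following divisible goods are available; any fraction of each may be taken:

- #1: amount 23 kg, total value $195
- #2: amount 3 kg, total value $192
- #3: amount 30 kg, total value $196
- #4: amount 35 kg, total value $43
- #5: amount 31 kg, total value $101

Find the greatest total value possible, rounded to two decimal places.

Take in order of value per unit:
- #2 (192/3 per unit): all 3 → value 192, running total 192.00
- #1 (195/23 per unit): all 23 → value 195, running total 387.00
- #3 (196/30 per unit): 21 of 30 → value 21×196/30 = 137.2000, running total 524.20
Total 524.20.

524.20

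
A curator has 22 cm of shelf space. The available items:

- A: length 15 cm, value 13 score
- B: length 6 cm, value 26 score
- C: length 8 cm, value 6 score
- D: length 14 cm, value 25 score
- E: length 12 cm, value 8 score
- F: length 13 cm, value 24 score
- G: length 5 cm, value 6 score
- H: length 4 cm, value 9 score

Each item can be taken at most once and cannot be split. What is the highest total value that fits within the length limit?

51 score

Check high-value combinations within 22 cm:
- B+D: length 6+14=20, value 26+25=51
- B+F: length 6+13=19, value 26+24=50
- B+E+H: length 6+12+4=22, value 26+8+9=43
- B+G+H: length 6+5+4=15, value 26+6+9=41
- B+C+H: length 6+8+4=18, value 26+6+9=41
Best: 51 score.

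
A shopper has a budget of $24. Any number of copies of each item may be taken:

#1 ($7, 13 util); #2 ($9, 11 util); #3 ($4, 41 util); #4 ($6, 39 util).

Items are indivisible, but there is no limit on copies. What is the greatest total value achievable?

246 util

Best value-per-unit is #3 at 41/4, and filling with it alone uses cost 6×4=24. No mix of the others beats 6×41 = 246.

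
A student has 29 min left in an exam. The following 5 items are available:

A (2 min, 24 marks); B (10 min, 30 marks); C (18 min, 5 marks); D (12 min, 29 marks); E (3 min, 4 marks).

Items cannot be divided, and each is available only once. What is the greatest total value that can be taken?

87 marks

Check high-value combinations within 29 min:
- A+B+D+E: time 2+10+12+3=27, value 24+30+29+4=87
- A+B+D: time 2+10+12=24, value 24+30+29=83
- B+D+E: time 10+12+3=25, value 30+29+4=63
- B+D: time 10+12=22, value 30+29=59
- A+B+E: time 2+10+3=15, value 24+30+4=58
Best: 87 marks.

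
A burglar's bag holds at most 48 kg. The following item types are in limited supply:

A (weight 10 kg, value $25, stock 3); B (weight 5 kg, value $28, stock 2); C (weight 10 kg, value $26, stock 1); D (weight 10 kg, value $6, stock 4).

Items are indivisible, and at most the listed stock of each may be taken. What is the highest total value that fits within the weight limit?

$132

Top feasible selections:
- 2×A + 2×B + 1×C: weight 40, value 132
- 3×A + 2×B: weight 40, value 131
- 3×A + 1×B + 1×C: weight 45, value 129
Best: $132.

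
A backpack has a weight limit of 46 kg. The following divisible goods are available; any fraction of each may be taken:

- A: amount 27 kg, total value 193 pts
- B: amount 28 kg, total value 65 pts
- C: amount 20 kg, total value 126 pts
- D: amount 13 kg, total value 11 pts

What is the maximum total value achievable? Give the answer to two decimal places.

Take in order of value per unit:
- A (193/27 per unit): all 27 → value 193, running total 193.00
- C (126/20 per unit): 19 of 20 → value 19×126/20 = 119.7000, running total 312.70
Total 312.70.

312.70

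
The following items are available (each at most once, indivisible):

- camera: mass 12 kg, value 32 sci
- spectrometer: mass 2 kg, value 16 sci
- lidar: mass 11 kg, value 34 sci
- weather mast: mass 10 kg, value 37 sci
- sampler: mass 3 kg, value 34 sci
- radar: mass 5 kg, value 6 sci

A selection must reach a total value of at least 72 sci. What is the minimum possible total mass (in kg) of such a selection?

Subsets with value ≥ 72, sorted by total mass:
- spectrometer+weather mast+sampler: mass 15, value 87
- spectrometer+lidar+sampler: mass 16, value 84
Minimum mass: 15 kg.

15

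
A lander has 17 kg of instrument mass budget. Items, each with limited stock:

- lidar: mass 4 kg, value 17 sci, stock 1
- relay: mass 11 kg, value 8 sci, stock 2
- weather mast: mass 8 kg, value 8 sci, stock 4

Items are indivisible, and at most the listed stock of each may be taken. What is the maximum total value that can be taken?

Top feasible selections:
- 1×lidar + 1×weather mast: mass 12, value 25
- 1×lidar + 1×relay: mass 15, value 25
Best: 25 sci.

25 sci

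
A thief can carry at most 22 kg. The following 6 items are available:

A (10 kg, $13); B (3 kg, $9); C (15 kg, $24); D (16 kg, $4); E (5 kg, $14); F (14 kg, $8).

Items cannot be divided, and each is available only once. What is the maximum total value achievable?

This is a 0/1 knapsack; check combinations near the capacity.
- C+E: weight 15+5=20, value 24+14=38
- A+B+E: weight 10+3+5=18, value 13+9+14=36
- B+C: weight 3+15=18, value 9+24=33
- B+E+F: weight 3+5+14=22, value 9+14+8=31
- A+E: weight 10+5=15, value 13+14=27
Best: $38.

$38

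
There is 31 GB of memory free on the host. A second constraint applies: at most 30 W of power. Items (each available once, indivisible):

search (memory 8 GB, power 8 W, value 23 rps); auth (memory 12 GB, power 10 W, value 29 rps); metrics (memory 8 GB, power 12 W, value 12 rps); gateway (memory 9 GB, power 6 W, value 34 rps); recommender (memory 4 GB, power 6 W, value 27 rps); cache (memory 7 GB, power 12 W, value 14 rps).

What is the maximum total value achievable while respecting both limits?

Feasible sets respecting both limits:
- auth+gateway+recommender: memory 25, power 22, value 90
- search+auth+gateway: memory 29, power 24, value 86
- search+gateway+recommender: memory 21, power 20, value 84
Best: 90 rps.

90 rps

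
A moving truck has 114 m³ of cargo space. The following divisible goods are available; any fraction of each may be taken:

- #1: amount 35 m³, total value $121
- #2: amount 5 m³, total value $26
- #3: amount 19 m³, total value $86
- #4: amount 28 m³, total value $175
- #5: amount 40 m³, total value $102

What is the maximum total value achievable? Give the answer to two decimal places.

476.85

Take in order of value per unit:
- #4 (175/28 per unit): all 28 → value 175, running total 175.00
- #2 (26/5 per unit): all 5 → value 26, running total 201.00
- #3 (86/19 per unit): all 19 → value 86, running total 287.00
- #1 (121/35 per unit): all 35 → value 121, running total 408.00
- #5 (102/40 per unit): 27 of 40 → value 27×102/40 = 68.8500, running total 476.85
Total 476.85.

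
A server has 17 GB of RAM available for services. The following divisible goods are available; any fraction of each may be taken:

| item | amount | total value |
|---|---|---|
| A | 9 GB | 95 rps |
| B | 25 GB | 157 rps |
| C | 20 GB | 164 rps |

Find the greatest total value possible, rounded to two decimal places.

Take in order of value per unit:
- A (95/9 per unit): all 9 → value 95, running total 95.00
- C (164/20 per unit): 8 of 20 → value 8×164/20 = 65.6000, running total 160.60
Total 160.60.

160.60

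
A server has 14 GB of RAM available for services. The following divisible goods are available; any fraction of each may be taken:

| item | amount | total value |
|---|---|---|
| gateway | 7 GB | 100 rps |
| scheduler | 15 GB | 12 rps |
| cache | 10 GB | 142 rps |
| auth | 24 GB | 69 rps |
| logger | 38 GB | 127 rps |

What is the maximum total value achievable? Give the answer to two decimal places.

199.40

Take in order of value per unit:
- gateway (100/7 per unit): all 7 → value 100, running total 100.00
- cache (142/10 per unit): 7 of 10 → value 7×142/10 = 99.4000, running total 199.40
Total 199.40.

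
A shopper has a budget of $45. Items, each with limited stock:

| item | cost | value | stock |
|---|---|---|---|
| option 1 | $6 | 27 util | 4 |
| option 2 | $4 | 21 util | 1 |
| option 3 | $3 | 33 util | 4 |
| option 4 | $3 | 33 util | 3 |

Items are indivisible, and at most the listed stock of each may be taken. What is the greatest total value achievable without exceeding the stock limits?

339 util

Best selections within cost 45 and stock limits:
- 4×option 1 + 4×option 3 + 3×option 4: cost 45, value 339
- 3×option 1 + 1×option 2 + 4×option 3 + 3×option 4: cost 43, value 333
- 3×option 1 + 4×option 3 + 3×option 4: cost 39, value 312
- 2×option 1 + 1×option 2 + 4×option 3 + 3×option 4: cost 37, value 306
Best: 339 util.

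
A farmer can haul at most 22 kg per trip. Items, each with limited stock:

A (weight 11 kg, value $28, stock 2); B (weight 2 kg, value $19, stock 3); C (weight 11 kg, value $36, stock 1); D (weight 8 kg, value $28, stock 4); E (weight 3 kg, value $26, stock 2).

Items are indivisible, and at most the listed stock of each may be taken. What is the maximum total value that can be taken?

$137

Top feasible selections:
- 3×B + 1×D + 2×E: weight 20, value 137
- 2×B + 1×C + 2×E: weight 21, value 126
- 3×B + 1×C + 1×E: weight 20, value 119
- 2×B + 1×D + 2×E: weight 18, value 118
Best: $137.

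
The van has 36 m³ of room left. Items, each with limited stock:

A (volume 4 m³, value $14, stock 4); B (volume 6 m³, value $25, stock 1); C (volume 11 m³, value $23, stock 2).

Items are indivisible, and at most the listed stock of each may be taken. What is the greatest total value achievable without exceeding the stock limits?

Best selections within volume 36 and stock limits:
- 4×A + 1×B + 1×C: volume 33, value 104
- 2×A + 1×B + 2×C: volume 36, value 99
Best: $104.

$104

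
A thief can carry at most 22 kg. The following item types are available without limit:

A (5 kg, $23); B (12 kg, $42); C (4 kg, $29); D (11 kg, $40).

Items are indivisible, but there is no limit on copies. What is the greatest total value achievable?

Best value-per-unit is C at 29/4, and filling with it alone uses weight 5×4=20. No mix of the others beats 5×29 = 145.

$145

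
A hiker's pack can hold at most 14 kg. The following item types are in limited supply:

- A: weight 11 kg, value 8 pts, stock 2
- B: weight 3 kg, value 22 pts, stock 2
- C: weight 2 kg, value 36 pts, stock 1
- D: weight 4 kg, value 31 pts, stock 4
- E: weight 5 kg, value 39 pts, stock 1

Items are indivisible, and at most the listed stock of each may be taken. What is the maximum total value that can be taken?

129 pts

Top feasible selections:
- 1×C + 3×D: weight 14, value 129
- 1×B + 1×C + 1×D + 1×E: weight 14, value 128
Best: 129 pts.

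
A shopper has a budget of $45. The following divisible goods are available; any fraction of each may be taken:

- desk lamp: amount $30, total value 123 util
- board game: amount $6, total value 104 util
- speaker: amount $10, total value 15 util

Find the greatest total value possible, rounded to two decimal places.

240.50

Take in order of value per unit:
- board game (104/6 per unit): all 6 → value 104, running total 104.00
- desk lamp (123/30 per unit): all 30 → value 123, running total 227.00
- speaker (15/10 per unit): 9 of 10 → value 9×15/10 = 13.5000, running total 240.50
Total 240.50.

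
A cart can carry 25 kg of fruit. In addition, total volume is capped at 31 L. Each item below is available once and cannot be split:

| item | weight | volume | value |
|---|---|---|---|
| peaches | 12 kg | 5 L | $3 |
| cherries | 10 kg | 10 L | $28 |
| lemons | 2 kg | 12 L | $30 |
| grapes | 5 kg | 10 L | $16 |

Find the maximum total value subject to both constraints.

Feasible sets respecting both limits:
- peaches+cherries+lemons: weight 24, volume 27, value 61
- cherries+lemons: weight 12, volume 22, value 58
- peaches+lemons+grapes: weight 19, volume 27, value 49
- lemons+grapes: weight 7, volume 22, value 46
Best: $61.

$61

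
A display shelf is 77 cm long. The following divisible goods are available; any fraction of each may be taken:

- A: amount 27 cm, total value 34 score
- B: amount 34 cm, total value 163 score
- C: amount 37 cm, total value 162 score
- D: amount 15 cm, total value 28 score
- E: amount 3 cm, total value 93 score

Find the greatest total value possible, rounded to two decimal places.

423.60

Take in order of value per unit:
- E (93/3 per unit): all 3 → value 93, running total 93.00
- B (163/34 per unit): all 34 → value 163, running total 256.00
- C (162/37 per unit): all 37 → value 162, running total 418.00
- D (28/15 per unit): 3 of 15 → value 3×28/15 = 5.6000, running total 423.60
Total 423.60.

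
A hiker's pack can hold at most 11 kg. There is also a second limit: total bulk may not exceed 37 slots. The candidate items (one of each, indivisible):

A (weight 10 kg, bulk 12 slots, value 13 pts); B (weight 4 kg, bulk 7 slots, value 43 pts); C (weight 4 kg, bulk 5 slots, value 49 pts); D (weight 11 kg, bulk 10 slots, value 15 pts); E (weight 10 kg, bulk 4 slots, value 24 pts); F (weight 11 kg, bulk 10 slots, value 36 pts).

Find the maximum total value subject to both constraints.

Feasible sets respecting both limits:
- B+C: weight 8, bulk 12, value 92
- C: weight 4, bulk 5, value 49
- B: weight 4, bulk 7, value 43
Best: 92 pts.

92 pts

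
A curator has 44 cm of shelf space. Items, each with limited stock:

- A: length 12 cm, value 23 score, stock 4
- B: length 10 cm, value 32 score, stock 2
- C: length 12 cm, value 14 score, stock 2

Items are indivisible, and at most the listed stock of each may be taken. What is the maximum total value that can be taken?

110 score

Top feasible selections:
- 2×A + 2×B: length 44, value 110
- 1×A + 2×B + 1×C: length 44, value 101
- 2×B + 2×C: length 44, value 92
Best: 110 score.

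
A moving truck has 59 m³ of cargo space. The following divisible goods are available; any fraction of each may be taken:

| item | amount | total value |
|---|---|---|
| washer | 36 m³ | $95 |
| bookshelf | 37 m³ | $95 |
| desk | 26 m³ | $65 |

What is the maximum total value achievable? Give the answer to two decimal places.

154.05

Take in order of value per unit:
- washer (95/36 per unit): all 36 → value 95, running total 95.00
- bookshelf (95/37 per unit): 23 of 37 → value 23×95/37 = 59.0541, running total 154.05
Total 154.05.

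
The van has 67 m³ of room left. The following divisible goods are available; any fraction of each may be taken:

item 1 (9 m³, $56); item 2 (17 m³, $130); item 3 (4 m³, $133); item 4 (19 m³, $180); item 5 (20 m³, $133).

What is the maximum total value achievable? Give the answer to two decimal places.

619.56

Take in order of value per unit:
- item 3 (133/4 per unit): all 4 → value 133, running total 133.00
- item 4 (180/19 per unit): all 19 → value 180, running total 313.00
- item 2 (130/17 per unit): all 17 → value 130, running total 443.00
- item 5 (133/20 per unit): all 20 → value 133, running total 576.00
- item 1 (56/9 per unit): 7 of 9 → value 7×56/9 = 43.5556, running total 619.56
Total 619.56.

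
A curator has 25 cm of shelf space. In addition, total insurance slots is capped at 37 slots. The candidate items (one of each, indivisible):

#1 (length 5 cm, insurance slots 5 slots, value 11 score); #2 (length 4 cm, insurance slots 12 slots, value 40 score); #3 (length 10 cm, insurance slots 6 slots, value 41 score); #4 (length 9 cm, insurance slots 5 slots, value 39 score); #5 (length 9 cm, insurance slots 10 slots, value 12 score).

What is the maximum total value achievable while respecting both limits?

120 score

Feasible sets respecting both limits:
- #2+#3+#4: length 23, insurance slots 23, value 120
- #2+#3+#5: length 23, insurance slots 28, value 93
- #1+#2+#3: length 19, insurance slots 23, value 92
- #1+#3+#4: length 24, insurance slots 16, value 91
Best: 120 score.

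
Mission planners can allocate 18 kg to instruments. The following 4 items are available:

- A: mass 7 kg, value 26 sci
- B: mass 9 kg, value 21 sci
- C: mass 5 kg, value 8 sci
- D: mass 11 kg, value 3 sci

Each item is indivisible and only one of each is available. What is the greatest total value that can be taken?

47 sci

This is a 0/1 knapsack; check combinations near the capacity.
- A+B: mass 7+9=16, value 26+21=47
- A+C: mass 7+5=12, value 26+8=34
- B+C: mass 9+5=14, value 21+8=29
- A+D: mass 7+11=18, value 26+3=29
- A: mass 7, value 26
Best: 47 sci.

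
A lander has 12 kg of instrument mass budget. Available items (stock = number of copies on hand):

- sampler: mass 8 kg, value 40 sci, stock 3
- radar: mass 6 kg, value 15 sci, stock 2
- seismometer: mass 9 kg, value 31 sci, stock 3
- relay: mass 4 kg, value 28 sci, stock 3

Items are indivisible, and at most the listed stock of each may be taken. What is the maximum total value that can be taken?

Best selections within mass 12 and stock limits:
- 3×relay: mass 12, value 84
- 1×sampler + 1×relay: mass 12, value 68
- 2×relay: mass 8, value 56
- 1×radar + 1×relay: mass 10, value 43
Best: 84 sci.

84 sci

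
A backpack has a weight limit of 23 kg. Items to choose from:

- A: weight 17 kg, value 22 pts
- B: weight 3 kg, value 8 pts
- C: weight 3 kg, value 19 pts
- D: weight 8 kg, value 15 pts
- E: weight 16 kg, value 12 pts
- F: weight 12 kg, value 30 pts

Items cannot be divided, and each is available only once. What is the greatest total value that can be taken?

64 pts

Check high-value combinations within 23 kg:
- C+D+F: weight 3+8+12=23, value 19+15+30=64
- B+C+F: weight 3+3+12=18, value 8+19+30=57
- B+D+F: weight 3+8+12=23, value 8+15+30=53
- C+F: weight 3+12=15, value 19+30=49
Best: 64 pts.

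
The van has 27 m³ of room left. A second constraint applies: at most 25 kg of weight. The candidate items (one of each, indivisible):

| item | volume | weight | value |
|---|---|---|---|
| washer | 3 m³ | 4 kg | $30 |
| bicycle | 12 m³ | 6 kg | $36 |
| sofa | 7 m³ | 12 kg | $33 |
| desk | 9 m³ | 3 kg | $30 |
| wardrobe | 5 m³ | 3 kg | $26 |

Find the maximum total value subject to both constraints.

Feasible sets respecting both limits:
- washer+bicycle+sofa+wardrobe: volume 27, weight 25, value 125
- washer+sofa+desk+wardrobe: volume 24, weight 22, value 119
- washer+bicycle+sofa: volume 22, weight 22, value 99
- washer+bicycle+desk: volume 24, weight 13, value 96
Best: $125.

$125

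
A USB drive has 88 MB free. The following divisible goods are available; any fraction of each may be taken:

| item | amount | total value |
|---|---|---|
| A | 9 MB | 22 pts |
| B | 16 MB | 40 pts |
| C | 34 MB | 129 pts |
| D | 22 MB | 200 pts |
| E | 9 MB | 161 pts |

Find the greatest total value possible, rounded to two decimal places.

547.11

Take in order of value per unit:
- E (161/9 per unit): all 9 → value 161, running total 161.00
- D (200/22 per unit): all 22 → value 200, running total 361.00
- C (129/34 per unit): all 34 → value 129, running total 490.00
- B (40/16 per unit): all 16 → value 40, running total 530.00
- A (22/9 per unit): 7 of 9 → value 7×22/9 = 17.1111, running total 547.11
Total 547.11.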